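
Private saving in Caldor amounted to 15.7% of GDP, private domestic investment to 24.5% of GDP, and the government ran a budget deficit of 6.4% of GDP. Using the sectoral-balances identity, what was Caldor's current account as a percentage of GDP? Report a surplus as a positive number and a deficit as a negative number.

By the sectoral-balances identity, CA = (S_private - I) + (T - G).
Private balance = 15.7 - 24.5 = -8.8
Government balance (T - G) = -6.4
CA = -8.8 + (-6.4) = -15.2

-15.2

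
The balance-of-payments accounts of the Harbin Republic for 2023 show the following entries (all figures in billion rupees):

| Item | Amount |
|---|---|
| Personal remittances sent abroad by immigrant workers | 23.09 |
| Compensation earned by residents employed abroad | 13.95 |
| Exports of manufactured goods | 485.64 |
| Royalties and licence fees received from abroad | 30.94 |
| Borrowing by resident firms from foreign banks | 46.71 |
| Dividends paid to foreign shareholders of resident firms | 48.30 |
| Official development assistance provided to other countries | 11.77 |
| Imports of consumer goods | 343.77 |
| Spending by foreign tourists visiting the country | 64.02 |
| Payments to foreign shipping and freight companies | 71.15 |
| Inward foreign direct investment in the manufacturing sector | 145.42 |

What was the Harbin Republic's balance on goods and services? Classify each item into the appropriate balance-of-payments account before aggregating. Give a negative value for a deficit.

165.68

Goods: -343.77 + 485.64 = 141.87
Services: 64.02 - 71.15 + 30.94 = 23.81
Trade balance = 141.87 + 23.81 = 165.68
(Excluded from the trade balance — secondary income: personal remittances sent abroad by immigrant workers 23.09, official development assistance provided to other countries 11.77; primary income: compensation earned by residents employed abroad 13.95, dividends paid to foreign shareholders of resident firms 48.30; financial account: borrowing by resident firms from foreign banks 46.71, inward foreign direct investment in the manufacturing sector 145.42.)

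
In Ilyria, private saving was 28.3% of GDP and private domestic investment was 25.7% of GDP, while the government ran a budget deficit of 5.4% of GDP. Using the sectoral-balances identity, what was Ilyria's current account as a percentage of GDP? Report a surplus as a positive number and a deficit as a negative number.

-2.8

By the sectoral-balances identity, CA = (S_private - I) + (T - G).
Private balance = 28.3 - 25.7 = 2.6
Government balance (T - G) = -5.4
CA = 2.6 + (-5.4) = -2.8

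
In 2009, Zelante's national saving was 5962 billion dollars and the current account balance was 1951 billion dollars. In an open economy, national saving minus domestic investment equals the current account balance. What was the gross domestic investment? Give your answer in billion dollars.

I = S - CA = 5962 - 1951 = 4011

4011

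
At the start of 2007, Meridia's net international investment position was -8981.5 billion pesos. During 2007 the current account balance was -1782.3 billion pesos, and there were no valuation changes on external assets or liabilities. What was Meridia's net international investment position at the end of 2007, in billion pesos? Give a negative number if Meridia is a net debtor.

With no valuation effects, change in NIIP = current account = -1782.3
End-of-year NIIP = -8981.5 + (-1782.3) = -10763.8

-10763.8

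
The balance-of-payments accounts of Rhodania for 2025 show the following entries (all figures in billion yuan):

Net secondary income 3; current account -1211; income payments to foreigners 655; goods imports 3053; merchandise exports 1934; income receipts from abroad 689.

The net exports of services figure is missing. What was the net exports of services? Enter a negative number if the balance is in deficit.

Current account = goods balance + services balance + net primary income + net secondary income
Sum of the known components = -1082
Net exports of services = CA - (known components) = -1211 - (-1082) = -129

-129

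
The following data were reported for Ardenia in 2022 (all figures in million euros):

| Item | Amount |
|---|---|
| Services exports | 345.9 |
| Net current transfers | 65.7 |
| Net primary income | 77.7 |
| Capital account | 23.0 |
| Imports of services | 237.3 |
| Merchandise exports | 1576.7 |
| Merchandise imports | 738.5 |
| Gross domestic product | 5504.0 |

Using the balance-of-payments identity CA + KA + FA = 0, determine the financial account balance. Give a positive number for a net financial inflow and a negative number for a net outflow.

Goods balance = 1576.7 - 738.5 = 838.2
Services balance = 345.9 - 237.3 = 108.6
Trade balance (goods + services) = 838.2 + 108.6 = 946.8
Net primary income = 77.7
Net secondary income = 65.7
Current account = 946.8 + 77.7 + 65.7 = 1090.2
Financial account = -(1090.2 + 23.0) = -1113.2

-1113.2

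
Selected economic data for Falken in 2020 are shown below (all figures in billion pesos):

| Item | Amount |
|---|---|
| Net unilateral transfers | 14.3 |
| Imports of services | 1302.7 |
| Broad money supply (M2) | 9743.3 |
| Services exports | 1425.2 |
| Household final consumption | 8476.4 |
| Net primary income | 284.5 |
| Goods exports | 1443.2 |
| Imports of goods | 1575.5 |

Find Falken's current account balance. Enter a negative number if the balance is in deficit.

Goods balance = 1443.2 - 1575.5 = -132.3
Services balance = 1425.2 - 1302.7 = 122.5
Trade balance (goods + services) = -132.3 + 122.5 = -9.8
Net primary income = 284.5
Net secondary income = 14.3
Current account = -9.8 + 284.5 + 14.3 = 289.0

289.0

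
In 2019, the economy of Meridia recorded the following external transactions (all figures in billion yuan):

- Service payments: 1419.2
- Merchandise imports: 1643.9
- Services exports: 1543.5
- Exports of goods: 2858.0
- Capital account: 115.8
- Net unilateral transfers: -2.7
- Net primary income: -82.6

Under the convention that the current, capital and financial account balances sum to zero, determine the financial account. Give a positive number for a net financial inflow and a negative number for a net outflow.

-1368.9

Goods balance = 2858.0 - 1643.9 = 1214.1
Services balance = 1543.5 - 1419.2 = 124.3
Trade balance (goods + services) = 1214.1 + 124.3 = 1338.4
Net primary income = -82.6
Net secondary income = -2.7
Current account = 1338.4 + (-82.6) + (-2.7) = 1253.1
Financial account = -(1253.1 + 115.8) = -1368.9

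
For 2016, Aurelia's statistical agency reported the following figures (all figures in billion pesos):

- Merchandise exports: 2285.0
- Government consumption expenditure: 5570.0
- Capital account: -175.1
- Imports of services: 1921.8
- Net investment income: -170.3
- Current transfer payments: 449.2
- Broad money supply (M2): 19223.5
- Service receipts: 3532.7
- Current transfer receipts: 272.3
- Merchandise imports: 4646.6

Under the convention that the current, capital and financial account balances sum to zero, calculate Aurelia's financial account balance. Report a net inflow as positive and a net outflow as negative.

1273.0

Goods balance = 2285.0 - 4646.6 = -2361.6
Services balance = 3532.7 - 1921.8 = 1610.9
Trade balance (goods + services) = -2361.6 + 1610.9 = -750.7
Net primary income = -170.3
Net secondary income = 272.3 - 449.2 = -176.9
Current account = -750.7 + (-170.3) + (-176.9) = -1097.9
Financial account = -(-1097.9 + (-175.1)) = 1273.0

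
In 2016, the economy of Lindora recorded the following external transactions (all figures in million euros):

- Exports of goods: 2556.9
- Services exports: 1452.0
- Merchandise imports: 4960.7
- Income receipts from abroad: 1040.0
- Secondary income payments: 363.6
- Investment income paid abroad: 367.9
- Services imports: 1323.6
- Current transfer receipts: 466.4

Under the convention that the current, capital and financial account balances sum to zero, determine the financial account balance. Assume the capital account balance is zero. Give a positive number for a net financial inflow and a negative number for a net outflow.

1500.5

Goods balance = 2556.9 - 4960.7 = -2403.8
Services balance = 1452.0 - 1323.6 = 128.4
Trade balance (goods + services) = -2403.8 + 128.4 = -2275.4
Net primary income = 1040.0 - 367.9 = 672.1
Net secondary income = 466.4 - 363.6 = 102.8
Current account = -2275.4 + 672.1 + 102.8 = -1500.5
Financial account = -(-1500.5) = 1500.5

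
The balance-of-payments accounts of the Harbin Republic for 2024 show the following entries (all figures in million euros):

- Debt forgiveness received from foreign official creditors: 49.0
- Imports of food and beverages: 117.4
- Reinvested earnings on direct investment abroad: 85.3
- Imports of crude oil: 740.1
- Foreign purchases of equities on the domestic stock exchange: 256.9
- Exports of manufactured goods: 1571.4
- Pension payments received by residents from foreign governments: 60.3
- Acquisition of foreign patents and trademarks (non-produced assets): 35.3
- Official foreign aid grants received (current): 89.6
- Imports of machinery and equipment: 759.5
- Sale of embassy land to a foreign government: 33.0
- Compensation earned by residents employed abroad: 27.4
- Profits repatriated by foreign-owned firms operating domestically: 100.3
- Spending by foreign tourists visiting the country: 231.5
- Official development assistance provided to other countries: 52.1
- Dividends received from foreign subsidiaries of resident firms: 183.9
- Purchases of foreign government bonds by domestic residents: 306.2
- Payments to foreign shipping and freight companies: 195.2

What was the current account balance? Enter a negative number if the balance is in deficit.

Goods: -759.5 - 740.1 - 117.4 + 1571.4 = -45.6
Services: 231.5 - 195.2 = 36.3
Primary income: 183.9 + 27.4 - 100.3 + 85.3 = 196.3
Secondary income: -52.1 + 60.3 + 89.6 = 97.8
Current account = (-45.6) + 36.3 + 196.3 + 97.8 = 284.8
(Excluded from the current account — capital account: debt forgiveness received from foreign official creditors 49.0, acquisition of foreign patents and trademarks (non-produced assets) 35.3, sale of embassy land to a foreign government 33.0; financial account: foreign purchases of equities on the domestic stock exchange 256.9, purchases of foreign government bonds by domestic residents 306.2.)

284.8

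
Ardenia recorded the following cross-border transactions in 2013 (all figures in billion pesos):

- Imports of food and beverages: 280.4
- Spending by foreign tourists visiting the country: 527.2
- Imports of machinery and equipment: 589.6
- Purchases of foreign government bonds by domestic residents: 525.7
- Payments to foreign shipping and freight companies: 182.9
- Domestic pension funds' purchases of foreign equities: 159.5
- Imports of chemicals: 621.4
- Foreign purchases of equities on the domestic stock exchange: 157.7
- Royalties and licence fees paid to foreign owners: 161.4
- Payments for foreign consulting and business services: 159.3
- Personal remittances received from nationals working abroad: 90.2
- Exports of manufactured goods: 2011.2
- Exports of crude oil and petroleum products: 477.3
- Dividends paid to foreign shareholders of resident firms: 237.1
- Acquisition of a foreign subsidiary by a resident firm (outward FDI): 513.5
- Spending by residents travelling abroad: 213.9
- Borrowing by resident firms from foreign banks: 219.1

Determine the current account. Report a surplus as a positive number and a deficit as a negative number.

659.9

Goods: 2011.2 - 589.6 - 280.4 + 477.3 - 621.4 = 997.1
Services: -182.9 - 161.4 - 213.9 + 527.2 - 159.3 = -190.3
Primary income: -237.1
Secondary income: 90.2
Current account = 997.1 + (-190.3) + (-237.1) + 90.2 = 659.9
(Excluded from the current account — financial account: purchases of foreign government bonds by domestic residents 525.7, domestic pension funds' purchases of foreign equities 159.5, foreign purchases of equities on the domestic stock exchange 157.7, acquisition of a foreign subsidiary by a resident firm (outward FDI) 513.5, borrowing by resident firms from foreign banks 219.1.)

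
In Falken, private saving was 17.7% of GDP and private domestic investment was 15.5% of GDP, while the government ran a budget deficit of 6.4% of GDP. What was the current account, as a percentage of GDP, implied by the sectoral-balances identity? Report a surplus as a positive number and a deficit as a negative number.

By the sectoral-balances identity, CA = (S_private - I) + (T - G).
Private balance = 17.7 - 15.5 = 2.2
Government balance (T - G) = -6.4
CA = 2.2 + (-6.4) = -4.2

-4.2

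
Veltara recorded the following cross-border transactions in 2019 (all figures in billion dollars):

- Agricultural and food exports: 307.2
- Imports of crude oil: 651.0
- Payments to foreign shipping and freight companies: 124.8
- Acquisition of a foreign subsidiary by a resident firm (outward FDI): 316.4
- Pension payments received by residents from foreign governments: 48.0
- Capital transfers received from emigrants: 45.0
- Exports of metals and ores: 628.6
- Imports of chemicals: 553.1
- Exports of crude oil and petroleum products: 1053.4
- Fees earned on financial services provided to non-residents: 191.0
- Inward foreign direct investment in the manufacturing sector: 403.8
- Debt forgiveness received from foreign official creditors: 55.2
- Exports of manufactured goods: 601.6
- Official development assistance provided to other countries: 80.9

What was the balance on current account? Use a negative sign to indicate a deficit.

1420.0

Goods: 1053.4 + 628.6 - 553.1 - 651.0 + 601.6 + 307.2 = 1386.7
Services: -124.8 + 191.0 = 66.2
Secondary income: -80.9 + 48.0 = -32.9
Current account = 1386.7 + 66.2 + (-32.9) = 1420.0
(Excluded from the current account — financial account: acquisition of a foreign subsidiary by a resident firm (outward FDI) 316.4, inward foreign direct investment in the manufacturing sector 403.8; capital account: capital transfers received from emigrants 45.0, debt forgiveness received from foreign official creditors 55.2.)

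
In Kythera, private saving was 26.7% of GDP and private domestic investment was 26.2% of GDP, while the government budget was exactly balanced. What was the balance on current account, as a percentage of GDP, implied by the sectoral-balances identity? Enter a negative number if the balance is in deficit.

0.5

By the sectoral-balances identity, CA = (S_private - I) + (T - G).
Private balance = 26.7 - 26.2 = 0.5
Government balance (T - G) = 0
CA = 0.5 + -0.0 = 0.5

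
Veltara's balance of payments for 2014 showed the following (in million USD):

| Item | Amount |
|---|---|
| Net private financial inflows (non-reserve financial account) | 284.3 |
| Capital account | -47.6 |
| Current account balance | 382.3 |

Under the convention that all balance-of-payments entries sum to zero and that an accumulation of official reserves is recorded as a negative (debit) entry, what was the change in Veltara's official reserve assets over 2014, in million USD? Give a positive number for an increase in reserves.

Official reserve transactions balance = -(382.3 + (-47.6) + 284.3) = -619.0
An accumulation of reserves is recorded as a debit (negative entry), so the change in the stock of reserves is the negative of that balance.
Change in official reserves = -(-619.0) = 619.0

619.0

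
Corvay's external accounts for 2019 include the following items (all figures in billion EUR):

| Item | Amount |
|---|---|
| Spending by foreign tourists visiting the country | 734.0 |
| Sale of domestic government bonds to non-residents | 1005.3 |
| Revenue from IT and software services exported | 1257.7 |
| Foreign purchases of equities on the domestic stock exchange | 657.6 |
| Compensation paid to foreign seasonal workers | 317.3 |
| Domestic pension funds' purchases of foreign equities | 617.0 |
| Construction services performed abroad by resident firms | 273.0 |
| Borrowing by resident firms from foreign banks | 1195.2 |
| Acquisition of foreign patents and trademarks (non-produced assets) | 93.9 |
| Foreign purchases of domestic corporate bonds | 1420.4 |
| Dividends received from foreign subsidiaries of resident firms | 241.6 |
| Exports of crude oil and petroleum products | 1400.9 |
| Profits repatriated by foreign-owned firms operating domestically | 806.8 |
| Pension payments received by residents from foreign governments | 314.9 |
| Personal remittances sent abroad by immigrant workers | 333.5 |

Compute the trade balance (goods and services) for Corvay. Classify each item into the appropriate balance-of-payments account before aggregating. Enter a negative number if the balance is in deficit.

3665.6

Goods: 1400.9
Services: 273.0 + 1257.7 + 734.0 = 2264.7
Trade balance = 1400.9 + 2264.7 = 3665.6
(Excluded from the trade balance — financial account: sale of domestic government bonds to non-residents 1005.3, foreign purchases of equities on the domestic stock exchange 657.6, domestic pension funds' purchases of foreign equities 617.0, borrowing by resident firms from foreign banks 1195.2, foreign purchases of domestic corporate bonds 1420.4; primary income: compensation paid to foreign seasonal workers 317.3, dividends received from foreign subsidiaries of resident firms 241.6, profits repatriated by foreign-owned firms operating domestically 806.8; capital account: acquisition of foreign patents and trademarks (non-produced assets) 93.9; secondary income: pension payments received by residents from foreign governments 314.9, personal remittances sent abroad by immigrant workers 333.5.)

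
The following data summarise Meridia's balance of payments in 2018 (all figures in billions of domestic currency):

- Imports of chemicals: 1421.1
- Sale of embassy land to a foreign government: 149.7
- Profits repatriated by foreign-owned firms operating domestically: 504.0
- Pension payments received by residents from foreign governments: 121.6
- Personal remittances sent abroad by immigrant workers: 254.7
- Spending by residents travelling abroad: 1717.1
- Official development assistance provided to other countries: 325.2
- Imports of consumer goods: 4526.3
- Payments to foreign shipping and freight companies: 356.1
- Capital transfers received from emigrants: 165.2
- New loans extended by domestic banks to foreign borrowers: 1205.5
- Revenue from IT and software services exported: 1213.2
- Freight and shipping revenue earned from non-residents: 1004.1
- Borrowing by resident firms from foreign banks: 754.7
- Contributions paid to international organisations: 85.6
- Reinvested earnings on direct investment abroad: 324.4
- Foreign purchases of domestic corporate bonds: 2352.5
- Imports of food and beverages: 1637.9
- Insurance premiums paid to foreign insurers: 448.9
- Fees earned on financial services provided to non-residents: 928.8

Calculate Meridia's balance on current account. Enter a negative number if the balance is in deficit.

Goods: -1637.9 - 1421.1 - 4526.3 = -7585.3
Services: -448.9 - 356.1 + 928.8 + 1004.1 - 1717.1 + 1213.2 = 624.0
Primary income: 324.4 - 504.0 = -179.6
Secondary income: 121.6 - 254.7 - 85.6 - 325.2 = -543.9
Current account = (-7585.3) + 624.0 + (-179.6) + (-543.9) = -7684.8
(Excluded from the current account — capital account: sale of embassy land to a foreign government 149.7, capital transfers received from emigrants 165.2; financial account: new loans extended by domestic banks to foreign borrowers 1205.5, borrowing by resident firms from foreign banks 754.7, foreign purchases of domestic corporate bonds 2352.5.)

-7684.8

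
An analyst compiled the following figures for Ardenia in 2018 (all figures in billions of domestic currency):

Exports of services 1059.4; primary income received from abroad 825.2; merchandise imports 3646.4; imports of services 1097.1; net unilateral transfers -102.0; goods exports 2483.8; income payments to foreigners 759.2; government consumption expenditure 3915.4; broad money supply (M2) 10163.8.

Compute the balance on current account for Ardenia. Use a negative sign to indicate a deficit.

-1236.3

Goods balance = 2483.8 - 3646.4 = -1162.6
Services balance = 1059.4 - 1097.1 = -37.7
Trade balance (goods + services) = -1162.6 + (-37.7) = -1200.3
Net primary income = 825.2 - 759.2 = 66.0
Net secondary income = -102.0
Current account = -1200.3 + 66.0 + (-102.0) = -1236.3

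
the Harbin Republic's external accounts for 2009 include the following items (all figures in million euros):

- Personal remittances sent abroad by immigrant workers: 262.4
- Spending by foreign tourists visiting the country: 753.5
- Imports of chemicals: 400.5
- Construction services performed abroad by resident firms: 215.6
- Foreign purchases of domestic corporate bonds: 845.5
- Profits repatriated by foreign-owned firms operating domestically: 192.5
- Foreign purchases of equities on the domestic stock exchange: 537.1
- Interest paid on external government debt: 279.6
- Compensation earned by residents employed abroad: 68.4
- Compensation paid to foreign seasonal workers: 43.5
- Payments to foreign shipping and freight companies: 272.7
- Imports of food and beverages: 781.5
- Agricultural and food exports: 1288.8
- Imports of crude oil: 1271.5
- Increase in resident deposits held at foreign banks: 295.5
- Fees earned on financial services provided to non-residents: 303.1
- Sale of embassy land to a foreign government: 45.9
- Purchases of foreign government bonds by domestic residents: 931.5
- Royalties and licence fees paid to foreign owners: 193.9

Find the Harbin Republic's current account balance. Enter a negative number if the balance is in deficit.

-1068.7

Goods: -400.5 - 1271.5 - 781.5 + 1288.8 = -1164.7
Services: -193.9 - 272.7 + 753.5 + 303.1 + 215.6 = 805.6
Primary income: -279.6 - 192.5 - 43.5 + 68.4 = -447.2
Secondary income: -262.4
Current account = (-1164.7) + 805.6 + (-447.2) + (-262.4) = -1068.7
(Excluded from the current account — financial account: foreign purchases of domestic corporate bonds 845.5, foreign purchases of equities on the domestic stock exchange 537.1, increase in resident deposits held at foreign banks 295.5, purchases of foreign government bonds by domestic residents 931.5; capital account: sale of embassy land to a foreign government 45.9.)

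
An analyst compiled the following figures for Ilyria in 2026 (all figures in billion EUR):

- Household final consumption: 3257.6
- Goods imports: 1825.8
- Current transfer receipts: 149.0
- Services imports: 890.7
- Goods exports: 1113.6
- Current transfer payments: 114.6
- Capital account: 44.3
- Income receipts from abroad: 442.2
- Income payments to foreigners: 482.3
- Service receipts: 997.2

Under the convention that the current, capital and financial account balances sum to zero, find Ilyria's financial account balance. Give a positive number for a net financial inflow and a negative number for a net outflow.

Goods balance = 1113.6 - 1825.8 = -712.2
Services balance = 997.2 - 890.7 = 106.5
Trade balance (goods + services) = -712.2 + 106.5 = -605.7
Net primary income = 442.2 - 482.3 = -40.1
Net secondary income = 149.0 - 114.6 = 34.4
Current account = -605.7 + (-40.1) + 34.4 = -611.4
Financial account = -(-611.4 + 44.3) = 567.1

567.1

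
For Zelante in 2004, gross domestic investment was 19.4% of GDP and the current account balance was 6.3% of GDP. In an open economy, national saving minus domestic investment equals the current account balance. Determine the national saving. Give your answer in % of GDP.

25.7

S - I = CA (net lending to the rest of the world).
S = I + CA = 19.4 + 6.3 = 25.7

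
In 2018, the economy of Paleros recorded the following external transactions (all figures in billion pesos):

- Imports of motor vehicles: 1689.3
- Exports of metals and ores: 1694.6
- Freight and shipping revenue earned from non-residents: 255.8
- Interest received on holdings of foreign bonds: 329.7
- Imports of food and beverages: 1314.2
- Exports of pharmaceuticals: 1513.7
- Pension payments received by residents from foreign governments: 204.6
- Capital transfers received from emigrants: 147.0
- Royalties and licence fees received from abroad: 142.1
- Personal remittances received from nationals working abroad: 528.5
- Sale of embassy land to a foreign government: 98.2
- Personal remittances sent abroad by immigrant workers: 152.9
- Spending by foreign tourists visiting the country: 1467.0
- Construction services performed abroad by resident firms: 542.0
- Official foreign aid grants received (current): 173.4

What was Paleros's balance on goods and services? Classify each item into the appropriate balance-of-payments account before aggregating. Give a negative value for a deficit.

Goods: 1694.6 - 1314.2 + 1513.7 - 1689.3 = 204.8
Services: 255.8 + 1467.0 + 142.1 + 542.0 = 2406.9
Trade balance = 204.8 + 2406.9 = 2611.7
(Excluded from the trade balance — primary income: interest received on holdings of foreign bonds 329.7; secondary income: pension payments received by residents from foreign governments 204.6, personal remittances received from nationals working abroad 528.5, personal remittances sent abroad by immigrant workers 152.9, official foreign aid grants received (current) 173.4; capital account: capital transfers received from emigrants 147.0, sale of embassy land to a foreign government 98.2.)

2611.7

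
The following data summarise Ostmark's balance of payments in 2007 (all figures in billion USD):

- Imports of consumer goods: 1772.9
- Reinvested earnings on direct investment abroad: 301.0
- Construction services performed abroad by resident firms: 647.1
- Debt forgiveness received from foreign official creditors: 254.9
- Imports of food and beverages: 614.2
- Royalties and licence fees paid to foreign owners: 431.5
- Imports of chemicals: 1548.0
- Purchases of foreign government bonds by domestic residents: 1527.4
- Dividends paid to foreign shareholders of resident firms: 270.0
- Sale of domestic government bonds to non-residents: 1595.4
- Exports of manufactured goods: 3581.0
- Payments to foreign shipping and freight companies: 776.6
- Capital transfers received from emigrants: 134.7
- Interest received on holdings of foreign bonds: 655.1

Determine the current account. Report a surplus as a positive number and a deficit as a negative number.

Goods: -1772.9 - 1548.0 - 614.2 + 3581.0 = -354.1
Services: 647.1 - 776.6 - 431.5 = -561.0
Primary income: 655.1 - 270.0 + 301.0 = 686.1
Current account = (-354.1) + (-561.0) + 686.1 = -229.0
(Excluded from the current account — capital account: debt forgiveness received from foreign official creditors 254.9, capital transfers received from emigrants 134.7; financial account: purchases of foreign government bonds by domestic residents 1527.4, sale of domestic government bonds to non-residents 1595.4.)

-229.0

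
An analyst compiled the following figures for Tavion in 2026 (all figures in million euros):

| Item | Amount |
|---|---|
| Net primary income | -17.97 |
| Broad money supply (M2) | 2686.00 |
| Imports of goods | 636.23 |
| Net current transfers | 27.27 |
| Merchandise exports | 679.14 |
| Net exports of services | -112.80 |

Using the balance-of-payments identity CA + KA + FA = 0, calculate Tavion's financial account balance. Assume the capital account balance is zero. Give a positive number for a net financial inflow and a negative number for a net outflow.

Goods balance = 679.14 - 636.23 = 42.91
Services balance = -112.80
Trade balance (goods + services) = 42.91 + (-112.80) = -69.89
Net primary income = -17.97
Net secondary income = 27.27
Current account = -69.89 + (-17.97) + 27.27 = -60.59
Financial account = -(-60.59) = 60.59

60.59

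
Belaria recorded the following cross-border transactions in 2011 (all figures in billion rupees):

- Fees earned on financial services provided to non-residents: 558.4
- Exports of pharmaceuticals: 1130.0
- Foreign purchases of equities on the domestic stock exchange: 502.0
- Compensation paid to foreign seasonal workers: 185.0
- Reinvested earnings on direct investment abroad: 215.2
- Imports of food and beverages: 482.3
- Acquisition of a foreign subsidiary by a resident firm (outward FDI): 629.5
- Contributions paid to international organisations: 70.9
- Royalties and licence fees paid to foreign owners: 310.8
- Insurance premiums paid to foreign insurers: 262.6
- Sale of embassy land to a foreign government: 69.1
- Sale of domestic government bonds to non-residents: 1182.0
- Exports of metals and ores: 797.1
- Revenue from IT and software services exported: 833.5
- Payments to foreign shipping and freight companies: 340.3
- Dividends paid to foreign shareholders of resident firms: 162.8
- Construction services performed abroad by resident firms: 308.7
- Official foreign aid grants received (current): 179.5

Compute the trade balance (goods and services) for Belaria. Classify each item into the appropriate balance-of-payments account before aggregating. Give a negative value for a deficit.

2231.7

Goods: -482.3 + 1130.0 + 797.1 = 1444.8
Services: -310.8 + 833.5 - 340.3 - 262.6 + 308.7 + 558.4 = 786.9
Trade balance = 1444.8 + 786.9 = 2231.7
(Excluded from the trade balance — financial account: foreign purchases of equities on the domestic stock exchange 502.0, acquisition of a foreign subsidiary by a resident firm (outward FDI) 629.5, sale of domestic government bonds to non-residents 1182.0; primary income: compensation paid to foreign seasonal workers 185.0, reinvested earnings on direct investment abroad 215.2, dividends paid to foreign shareholders of resident firms 162.8; secondary income: contributions paid to international organisations 70.9, official foreign aid grants received (current) 179.5; capital account: sale of embassy land to a foreign government 69.1.)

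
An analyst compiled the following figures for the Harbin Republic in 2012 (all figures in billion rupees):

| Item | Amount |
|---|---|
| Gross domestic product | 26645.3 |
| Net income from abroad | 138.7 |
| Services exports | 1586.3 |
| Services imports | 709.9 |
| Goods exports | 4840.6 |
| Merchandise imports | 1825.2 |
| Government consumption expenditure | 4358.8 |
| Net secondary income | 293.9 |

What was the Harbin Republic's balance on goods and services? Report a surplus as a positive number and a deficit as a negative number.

Goods balance = 4840.6 - 1825.2 = 3015.4
Services balance = 1586.3 - 709.9 = 876.4
Trade balance (goods + services) = 3015.4 + 876.4 = 3891.8

3891.8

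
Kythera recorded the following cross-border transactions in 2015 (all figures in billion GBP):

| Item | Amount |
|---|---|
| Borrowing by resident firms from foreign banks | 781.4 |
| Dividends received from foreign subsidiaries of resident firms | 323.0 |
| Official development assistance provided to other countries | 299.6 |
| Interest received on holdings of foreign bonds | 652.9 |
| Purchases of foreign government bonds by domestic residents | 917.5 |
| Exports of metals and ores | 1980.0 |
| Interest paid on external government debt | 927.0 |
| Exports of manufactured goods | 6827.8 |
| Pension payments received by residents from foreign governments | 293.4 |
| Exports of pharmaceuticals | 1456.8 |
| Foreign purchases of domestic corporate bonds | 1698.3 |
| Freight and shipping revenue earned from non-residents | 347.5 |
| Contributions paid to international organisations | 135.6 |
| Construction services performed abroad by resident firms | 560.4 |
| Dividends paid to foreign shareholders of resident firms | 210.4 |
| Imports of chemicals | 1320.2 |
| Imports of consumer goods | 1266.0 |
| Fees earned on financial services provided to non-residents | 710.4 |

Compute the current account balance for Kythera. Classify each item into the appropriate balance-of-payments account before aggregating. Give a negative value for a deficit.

8993.4

Goods: 6827.8 - 1320.2 + 1980.0 - 1266.0 + 1456.8 = 7678.4
Services: 347.5 + 710.4 + 560.4 = 1618.3
Primary income: 323.0 - 210.4 + 652.9 - 927.0 = -161.5
Secondary income: -135.6 + 293.4 - 299.6 = -141.8
Current account = 7678.4 + 1618.3 + (-161.5) + (-141.8) = 8993.4
(Excluded from the current account — financial account: borrowing by resident firms from foreign banks 781.4, purchases of foreign government bonds by domestic residents 917.5, foreign purchases of domestic corporate bonds 1698.3.)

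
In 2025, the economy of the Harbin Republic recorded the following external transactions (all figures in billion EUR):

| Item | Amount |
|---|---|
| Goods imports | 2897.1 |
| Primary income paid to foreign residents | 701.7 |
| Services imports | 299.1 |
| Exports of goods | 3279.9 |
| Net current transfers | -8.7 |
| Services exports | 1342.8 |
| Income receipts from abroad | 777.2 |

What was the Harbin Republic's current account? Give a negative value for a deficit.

1493.3

Goods balance = 3279.9 - 2897.1 = 382.8
Services balance = 1342.8 - 299.1 = 1043.7
Trade balance (goods + services) = 382.8 + 1043.7 = 1426.5
Net primary income = 777.2 - 701.7 = 75.5
Net secondary income = -8.7
Current account = 1426.5 + 75.5 + (-8.7) = 1493.3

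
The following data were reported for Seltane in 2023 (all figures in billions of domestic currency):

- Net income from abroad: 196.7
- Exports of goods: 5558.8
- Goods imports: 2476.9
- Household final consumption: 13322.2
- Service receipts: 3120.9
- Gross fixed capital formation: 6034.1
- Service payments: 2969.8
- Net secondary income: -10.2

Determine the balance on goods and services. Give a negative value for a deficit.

3233.0

Goods balance = 5558.8 - 2476.9 = 3081.9
Services balance = 3120.9 - 2969.8 = 151.1
Trade balance (goods + services) = 3081.9 + 151.1 = 3233.0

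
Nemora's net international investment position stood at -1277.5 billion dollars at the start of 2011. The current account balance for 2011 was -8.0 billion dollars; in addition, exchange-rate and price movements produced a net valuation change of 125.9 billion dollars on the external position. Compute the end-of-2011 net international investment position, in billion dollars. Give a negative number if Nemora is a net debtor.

Change in NIIP = current account + net valuation change = -8.0 + 125.9 = 117.9
End-of-year NIIP = -1277.5 + 117.9 = -1159.6

-1159.6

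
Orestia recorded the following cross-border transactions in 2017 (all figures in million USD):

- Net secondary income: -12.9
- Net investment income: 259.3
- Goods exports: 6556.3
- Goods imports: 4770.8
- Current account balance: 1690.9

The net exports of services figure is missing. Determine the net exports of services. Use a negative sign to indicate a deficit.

Current account = goods balance + services balance + net primary income + net secondary income
Sum of the known components = 2031.9
Net exports of services = CA - (known components) = 1690.9 - 2031.9 = -341.0

-341.0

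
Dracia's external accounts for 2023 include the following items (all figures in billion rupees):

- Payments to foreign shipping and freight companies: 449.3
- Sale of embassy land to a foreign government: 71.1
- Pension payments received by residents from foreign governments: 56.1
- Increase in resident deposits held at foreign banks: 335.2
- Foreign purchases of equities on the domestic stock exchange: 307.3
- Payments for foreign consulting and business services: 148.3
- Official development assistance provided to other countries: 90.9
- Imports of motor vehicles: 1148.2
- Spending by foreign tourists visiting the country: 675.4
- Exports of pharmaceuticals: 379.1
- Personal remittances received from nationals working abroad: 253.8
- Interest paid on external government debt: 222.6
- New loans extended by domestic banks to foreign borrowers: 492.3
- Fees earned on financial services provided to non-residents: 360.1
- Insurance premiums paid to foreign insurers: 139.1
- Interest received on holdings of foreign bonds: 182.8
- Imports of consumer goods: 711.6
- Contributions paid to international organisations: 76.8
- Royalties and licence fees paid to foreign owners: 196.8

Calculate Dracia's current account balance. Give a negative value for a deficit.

Goods: -711.6 + 379.1 - 1148.2 = -1480.7
Services: -139.1 + 675.4 + 360.1 - 196.8 - 449.3 - 148.3 = 102.0
Primary income: 182.8 - 222.6 = -39.8
Secondary income: -90.9 + 56.1 + 253.8 - 76.8 = 142.2
Current account = (-1480.7) + 102.0 + (-39.8) + 142.2 = -1276.3
(Excluded from the current account — capital account: sale of embassy land to a foreign government 71.1; financial account: increase in resident deposits held at foreign banks 335.2, foreign purchases of equities on the domestic stock exchange 307.3, new loans extended by domestic banks to foreign borrowers 492.3.)

-1276.3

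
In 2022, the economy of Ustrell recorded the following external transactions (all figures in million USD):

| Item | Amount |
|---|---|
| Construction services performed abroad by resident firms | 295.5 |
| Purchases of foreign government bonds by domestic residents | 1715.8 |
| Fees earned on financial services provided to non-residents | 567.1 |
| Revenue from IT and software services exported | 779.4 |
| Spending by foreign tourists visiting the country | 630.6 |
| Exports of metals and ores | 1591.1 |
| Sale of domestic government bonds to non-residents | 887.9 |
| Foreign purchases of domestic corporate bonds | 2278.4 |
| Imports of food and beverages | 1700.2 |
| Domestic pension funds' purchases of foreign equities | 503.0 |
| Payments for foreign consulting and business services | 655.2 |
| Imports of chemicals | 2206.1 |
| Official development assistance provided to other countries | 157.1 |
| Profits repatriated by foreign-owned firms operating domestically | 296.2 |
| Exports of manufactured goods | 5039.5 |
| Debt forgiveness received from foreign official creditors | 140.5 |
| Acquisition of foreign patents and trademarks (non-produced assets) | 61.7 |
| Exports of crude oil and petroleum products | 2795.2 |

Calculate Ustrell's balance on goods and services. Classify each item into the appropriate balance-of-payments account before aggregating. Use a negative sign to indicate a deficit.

Goods: -2206.1 - 1700.2 + 2795.2 + 1591.1 + 5039.5 = 5519.5
Services: 567.1 + 295.5 + 630.6 + 779.4 - 655.2 = 1617.4
Trade balance = 5519.5 + 1617.4 = 7136.9
(Excluded from the trade balance — financial account: purchases of foreign government bonds by domestic residents 1715.8, sale of domestic government bonds to non-residents 887.9, foreign purchases of domestic corporate bonds 2278.4, domestic pension funds' purchases of foreign equities 503.0; secondary income: official development assistance provided to other countries 157.1; primary income: profits repatriated by foreign-owned firms operating domestically 296.2; capital account: debt forgiveness received from foreign official creditors 140.5, acquisition of foreign patents and trademarks (non-produced assets) 61.7.)

7136.9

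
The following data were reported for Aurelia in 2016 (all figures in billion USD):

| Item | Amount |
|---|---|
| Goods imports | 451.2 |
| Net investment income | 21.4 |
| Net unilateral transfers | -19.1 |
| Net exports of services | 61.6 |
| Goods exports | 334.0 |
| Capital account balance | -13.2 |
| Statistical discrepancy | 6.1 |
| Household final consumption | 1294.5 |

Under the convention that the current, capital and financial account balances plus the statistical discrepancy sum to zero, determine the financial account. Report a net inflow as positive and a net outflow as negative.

Goods balance = 334.0 - 451.2 = -117.2
Services balance = 61.6
Trade balance (goods + services) = -117.2 + 61.6 = -55.6
Net primary income = 21.4
Net secondary income = -19.1
Current account = -55.6 + 21.4 + (-19.1) = -53.3
Financial account = -(-53.3 + (-13.2) + 6.1) = 60.4

60.4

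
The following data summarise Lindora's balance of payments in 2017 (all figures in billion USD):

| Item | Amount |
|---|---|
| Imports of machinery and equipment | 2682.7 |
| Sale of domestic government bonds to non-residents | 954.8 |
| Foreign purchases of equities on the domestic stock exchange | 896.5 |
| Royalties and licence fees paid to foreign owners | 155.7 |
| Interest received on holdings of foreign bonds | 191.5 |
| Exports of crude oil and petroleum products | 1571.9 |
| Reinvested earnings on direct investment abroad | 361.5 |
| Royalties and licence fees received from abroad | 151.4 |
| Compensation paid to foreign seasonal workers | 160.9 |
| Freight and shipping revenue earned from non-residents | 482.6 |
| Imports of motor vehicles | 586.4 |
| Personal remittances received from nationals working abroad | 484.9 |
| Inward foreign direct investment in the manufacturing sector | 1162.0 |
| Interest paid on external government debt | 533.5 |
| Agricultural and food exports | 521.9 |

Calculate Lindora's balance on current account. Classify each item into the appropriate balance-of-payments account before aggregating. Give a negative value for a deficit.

-353.5

Goods: 521.9 + 1571.9 - 586.4 - 2682.7 = -1175.3
Services: 151.4 - 155.7 + 482.6 = 478.3
Primary income: 191.5 - 160.9 + 361.5 - 533.5 = -141.4
Secondary income: 484.9
Current account = (-1175.3) + 478.3 + (-141.4) + 484.9 = -353.5
(Excluded from the current account — financial account: sale of domestic government bonds to non-residents 954.8, foreign purchases of equities on the domestic stock exchange 896.5, inward foreign direct investment in the manufacturing sector 1162.0.)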